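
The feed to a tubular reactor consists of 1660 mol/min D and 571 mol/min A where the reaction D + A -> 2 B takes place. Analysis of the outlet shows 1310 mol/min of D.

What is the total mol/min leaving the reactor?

2230 mol/min

For D: n = n₀ − 1ξ → 1310 = 1660 − 1ξ, giving ξ = 350 mol/min.
Outlet amounts (n = n₀ + ν ξ):
  D: 1660 − 1(350) = 1310
  A: 571 − 1(350) = 221
  B: 0 + 2(350) = 700
Total out = 1310 + 221 + 700 = 2231 mol/min.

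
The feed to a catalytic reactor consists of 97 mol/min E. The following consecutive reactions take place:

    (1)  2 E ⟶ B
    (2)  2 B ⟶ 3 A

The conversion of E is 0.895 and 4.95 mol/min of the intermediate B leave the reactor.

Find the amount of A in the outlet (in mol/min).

Conversion of E: E consumed = 2ξ₁ = 0.895 × 97 → ξ₁ = 43.41 mol/min.
B balance: n_B = 0 + 1ξ₁ − 2ξ₂ = 4.95 → ξ₂ = (1·43.41 − 4.95)/2 = 19.23 mol/min.
Outlet amounts (n = n₀ + Σ ν·ξ):
  E: 97 − 2(43.41) = 10.19
  B: 0 + 1(43.41) − 2(19.23) = 4.95
  A: 0 + 3(19.23) = 57.69

57.7 mol/min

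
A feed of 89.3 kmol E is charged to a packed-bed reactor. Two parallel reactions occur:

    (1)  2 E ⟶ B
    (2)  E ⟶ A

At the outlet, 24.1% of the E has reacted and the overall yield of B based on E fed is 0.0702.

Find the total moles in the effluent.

83 kmol

Yield of B: 1ξ₁ / 89.3 = 0.0702 → ξ₁ = 6.269 kmol.
Conversion of E: 2ξ₁ + 1ξ₂ = 0.241 × 89.3 = 21.52 → ξ₂ = 8.984 kmol.
Outlet amounts (n = n₀ + Σ ν·ξ):
  E: 89.3 − 2(6.269) − 1(8.984) = 67.78
  B: 0 + 1(6.269) = 6.269
  A: 0 + 1(8.984) = 8.984
Total out = 67.78 + 6.269 + 8.984 = 83.03 kmol.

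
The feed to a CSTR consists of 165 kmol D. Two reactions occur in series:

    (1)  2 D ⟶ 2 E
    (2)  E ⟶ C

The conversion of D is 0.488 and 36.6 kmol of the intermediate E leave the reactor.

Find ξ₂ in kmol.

Conversion of D: D consumed = 2ξ₁ = 0.488 × 165 → ξ₁ = 40.26 kmol.
E balance: n_E = 0 + 2ξ₁ − 1ξ₂ = 36.6 → ξ₂ = (2·40.26 − 36.6)/1 = 43.92 kmol.
Outlet amounts (n = n₀ + Σ ν·ξ):
  D: 165 − 2(40.26) = 84.48
  E: 0 + 2(40.26) − 1(43.92) = 36.6
  C: 0 + 1(43.92) = 43.92

ξ₂ = 43.9 kmol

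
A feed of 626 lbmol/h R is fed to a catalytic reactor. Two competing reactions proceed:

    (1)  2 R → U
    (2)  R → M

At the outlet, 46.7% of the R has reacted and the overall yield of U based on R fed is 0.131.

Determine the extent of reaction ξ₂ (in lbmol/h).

ξ₂ = 128 lbmol/h

Yield of U: 1ξ₁ / 626 = 0.131 → ξ₁ = 82.01 lbmol/h.
Conversion of R: 2ξ₁ + 1ξ₂ = 0.467 × 626 = 292.3 → ξ₂ = 128.3 lbmol/h.
Outlet amounts (n = n₀ + Σ ν·ξ):
  R: 626 − 2(82.01) − 1(128.3) = 333.7
  U: 0 + 1(82.01) = 82.01
  M: 0 + 1(128.3) = 128.3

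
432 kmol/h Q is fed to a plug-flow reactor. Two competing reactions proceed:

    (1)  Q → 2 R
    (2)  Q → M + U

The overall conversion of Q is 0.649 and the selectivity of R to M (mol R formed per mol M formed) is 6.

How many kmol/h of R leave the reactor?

Conversion of Q: Q consumed = 0.649 × 432 = 280.4 kmol/h = 1ξ₁ + 1ξ₂.
Selectivity: 2ξ₁ / (1ξ₂) = 6 → ξ₁ = 3 ξ₂.
Substitute: (1·3 + 1) ξ₂ = 280.4 → ξ₂ = 70.09 kmol/h, ξ₁ = 210.3 kmol/h.
Outlet amounts (n = n₀ + Σ ν·ξ):
  Q: 432 − 1(210.3) − 1(70.09) = 151.6
  R: 0 + 2(210.3) = 420.6
  M: 0 + 1(70.09) = 70.09
  U: 0 + 1(70.09) = 70.09

421 kmol/h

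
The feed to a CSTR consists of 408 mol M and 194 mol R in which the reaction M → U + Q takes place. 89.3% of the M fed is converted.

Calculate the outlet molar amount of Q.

M reacted = 0.893 × 408 = 364.3 mol; ν_M = −1, so ξ = 364.3/1 = 364.3 mol.
Outlet amounts (n = n₀ + ν ξ):
  M: 408 − 1(364.3) = 43.66
  U: 0 + 1(364.3) = 364.3
  Q: 0 + 1(364.3) = 364.3
  R: 194 (inert)

364 mol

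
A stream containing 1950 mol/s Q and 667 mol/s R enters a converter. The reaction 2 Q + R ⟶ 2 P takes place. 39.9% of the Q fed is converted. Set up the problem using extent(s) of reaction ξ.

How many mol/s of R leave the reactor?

278 mol/s

Q reacted = 0.399 × 1950 = 778.1 mol/s; ν_Q = −2, so ξ = 778.1/2 = 389 mol/s.
Outlet amounts (n = n₀ + ν ξ):
  Q: 1950 − 2(389) = 1172
  R: 667 − 1(389) = 278
  P: 0 + 2(389) = 778.1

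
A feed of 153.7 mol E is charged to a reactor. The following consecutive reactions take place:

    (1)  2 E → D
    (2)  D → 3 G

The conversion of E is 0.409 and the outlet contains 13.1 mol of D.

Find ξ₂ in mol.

ξ₂ = 18.3 mol

Conversion of E: E consumed = 2ξ₁ = 0.409 × 153.7 → ξ₁ = 31.43 mol.
D balance: n_D = 0 + 1ξ₁ − 1ξ₂ = 13.1 → ξ₂ = (1·31.43 − 13.1)/1 = 18.33 mol.
Outlet amounts (n = n₀ + Σ ν·ξ):
  E: 153.7 − 2(31.43) = 90.84
  D: 0 + 1(31.43) − 1(18.33) = 13.1
  G: 0 + 3(18.33) = 54.99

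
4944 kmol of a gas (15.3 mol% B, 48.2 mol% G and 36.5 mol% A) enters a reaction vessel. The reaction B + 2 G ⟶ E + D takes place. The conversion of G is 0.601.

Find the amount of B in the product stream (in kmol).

40.3 kmol

G reacted = 0.601 × 2383 = 1432 kmol; ν_G = −2, so ξ = 1432/2 = 716.1 kmol.
Outlet amounts (n = n₀ + ν ξ):
  B: 756.4 − 1(716.1) = 40.34
  G: 2383 − 2(716.1) = 950.8
  E: 0 + 1(716.1) = 716.1
  D: 0 + 1(716.1) = 716.1
  A: 1805 (inert)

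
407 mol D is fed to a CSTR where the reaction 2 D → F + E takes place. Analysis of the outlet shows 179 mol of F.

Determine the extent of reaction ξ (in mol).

For F: n = n₀ + 1ξ → 179 = 0 + 1ξ, giving ξ = 179 mol.
Outlet amounts (n = n₀ + ν ξ):
  D: 407 − 2(179) = 49
  F: 0 + 1(179) = 179
  E: 0 + 1(179) = 179

ξ = 179 mol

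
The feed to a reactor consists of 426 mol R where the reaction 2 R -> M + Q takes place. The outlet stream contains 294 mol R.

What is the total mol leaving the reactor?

For R: n = n₀ − 2ξ → 294 = 426 − 2ξ, giving ξ = 66 mol.
Outlet amounts (n = n₀ + ν ξ):
  R: 426 − 2(66) = 294
  M: 0 + 1(66) = 66
  Q: 0 + 1(66) = 66
Total out = 294 + 66 + 66 = 426 mol.

426 mol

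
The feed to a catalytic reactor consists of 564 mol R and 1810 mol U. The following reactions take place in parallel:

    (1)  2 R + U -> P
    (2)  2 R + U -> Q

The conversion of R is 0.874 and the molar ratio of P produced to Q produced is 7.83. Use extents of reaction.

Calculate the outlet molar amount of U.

Conversion of R: R consumed = 0.874 × 564 = 492.9 mol = 2ξ₁ + 2ξ₂.
Selectivity: 1ξ₁ / (1ξ₂) = 7.83 → ξ₁ = 7.83 ξ₂.
Substitute: (2·7.83 + 2) ξ₂ = 492.9 → ξ₂ = 27.91 mol, ξ₁ = 218.6 mol.
Outlet amounts (n = n₀ + Σ ν·ξ):
  R: 564 − 2(218.6) − 2(27.91) = 71.06
  U: 1810 − 1(218.6) − 1(27.91) = 1564
  P: 0 + 1(218.6) = 218.6
  Q: 0 + 1(27.91) = 27.91

1560 mol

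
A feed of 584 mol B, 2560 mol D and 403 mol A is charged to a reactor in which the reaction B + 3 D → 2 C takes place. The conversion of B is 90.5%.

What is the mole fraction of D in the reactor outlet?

B reacted = 0.905 × 584 = 528.5 mol; ν_B = −1, so ξ = 528.5/1 = 528.5 mol.
Outlet amounts (n = n₀ + ν ξ):
  B: 584 − 1(528.5) = 55.48
  D: 2560 − 3(528.5) = 974.4
  C: 0 + 2(528.5) = 1057
  A: 403 (inert)
Total out = 2490 mol; y_D = 974.4 / 2490 = 0.3913.

0.391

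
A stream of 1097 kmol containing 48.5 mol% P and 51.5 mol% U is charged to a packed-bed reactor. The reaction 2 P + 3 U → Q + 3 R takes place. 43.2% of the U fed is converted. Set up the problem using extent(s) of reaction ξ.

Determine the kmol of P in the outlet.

369 kmol

U reacted = 0.432 × 565 = 244.1 kmol; ν_U = −3, so ξ = 244.1/3 = 81.35 kmol.
Outlet amounts (n = n₀ + ν ξ):
  P: 532 − 2(81.35) = 369.3
  U: 565 − 3(81.35) = 320.9
  Q: 0 + 1(81.35) = 81.35
  R: 0 + 3(81.35) = 244.1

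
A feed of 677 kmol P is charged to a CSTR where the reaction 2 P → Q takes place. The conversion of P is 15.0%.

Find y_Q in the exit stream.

P reacted = 0.15 × 677 = 101.5 kmol; ν_P = −2, so ξ = 101.5/2 = 50.77 kmol.
Outlet amounts (n = n₀ + ν ξ):
  P: 677 − 2(50.77) = 575.5
  Q: 0 + 1(50.77) = 50.77
Total out = 626.2 kmol; y_Q = 50.77 / 626.2 = 0.08108.

0.0811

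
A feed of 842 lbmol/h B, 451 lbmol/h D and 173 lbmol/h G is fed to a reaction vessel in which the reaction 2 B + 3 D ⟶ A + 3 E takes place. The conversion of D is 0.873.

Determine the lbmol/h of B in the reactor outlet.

D reacted = 0.873 × 451 = 393.7 lbmol/h; ν_D = −3, so ξ = 393.7/3 = 131.2 lbmol/h.
Outlet amounts (n = n₀ + ν ξ):
  B: 842 − 2(131.2) = 579.5
  D: 451 − 3(131.2) = 57.28
  A: 0 + 1(131.2) = 131.2
  E: 0 + 3(131.2) = 393.7
  G: 173 (inert)

580 lbmol/h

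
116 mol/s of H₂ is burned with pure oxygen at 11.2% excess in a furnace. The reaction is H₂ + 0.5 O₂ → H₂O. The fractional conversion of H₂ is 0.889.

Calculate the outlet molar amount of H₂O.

103 mol/s

Stoichiometric O₂ = 0.5 × 116 = 58 mol/s; O₂ fed = 58 × 1.112 = 64.5 mol/s.
Fuel reacted = 0.889 × 116 → ξ = 103.1 mol/s.
Outlet (n = n₀ + ν ξ):
  H₂: 116 − 1(103.1) = 12.88
  O₂: 64.5 − 0.5(103.1) = 12.93
  H₂O: 0 + 1(103.1) = 103.1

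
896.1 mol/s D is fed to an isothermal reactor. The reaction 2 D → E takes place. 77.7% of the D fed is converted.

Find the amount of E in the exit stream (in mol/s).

D reacted = 0.777 × 896.1 = 696.3 mol/s; ν_D = −2, so ξ = 696.3/2 = 348.1 mol/s.
Outlet amounts (n = n₀ + ν ξ):
  D: 896.1 − 2(348.1) = 199.8
  E: 0 + 1(348.1) = 348.1

348 mol/s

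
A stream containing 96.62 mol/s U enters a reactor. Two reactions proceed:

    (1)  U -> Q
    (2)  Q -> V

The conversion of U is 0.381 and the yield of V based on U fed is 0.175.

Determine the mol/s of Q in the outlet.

Conversion of U: U consumed = 1ξ₁ = 0.381 × 96.62 → ξ₁ = 36.81 mol/s.
Yield of V: 1ξ₂ / 96.62 = 0.175 → ξ₂ = 16.91 mol/s.
Outlet amounts (n = n₀ + Σ ν·ξ):
  U: 96.62 − 1(36.81) = 59.81
  Q: 0 + 1(36.81) − 1(16.91) = 19.9
  V: 0 + 1(16.91) = 16.91

19.9 mol/s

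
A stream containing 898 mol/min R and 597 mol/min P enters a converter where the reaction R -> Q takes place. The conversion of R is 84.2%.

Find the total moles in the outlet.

1500 mol/min

R reacted = 0.842 × 898 = 756.1 mol/min; ν_R = −1, so ξ = 756.1/1 = 756.1 mol/min.
Outlet amounts (n = n₀ + ν ξ):
  R: 898 − 1(756.1) = 141.9
  Q: 0 + 1(756.1) = 756.1
  P: 597 (inert)
Total out = 141.9 + 756.1 + 597 = 1495 mol/min.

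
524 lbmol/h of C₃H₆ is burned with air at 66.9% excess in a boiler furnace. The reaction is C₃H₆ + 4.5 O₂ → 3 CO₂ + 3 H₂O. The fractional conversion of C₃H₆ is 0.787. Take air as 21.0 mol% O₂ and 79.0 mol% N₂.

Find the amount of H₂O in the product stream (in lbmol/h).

1240 lbmol/h

Stoichiometric O₂ = 4.5 × 524 = 2358 lbmol/h; O₂ fed = 2358 × 1.669 = 3936 lbmol/h.
N₂ fed = 3936 × 79/21 = 14800 lbmol/h.
Fuel reacted = 0.787 × 524 → ξ = 412.4 lbmol/h.
Outlet (n = n₀ + ν ξ):
  C₃H₆: 524 − 1(412.4) = 111.6
  O₂: 3936 − 4.5(412.4) = 2080
  N₂: 14800 (inert)
  CO₂: 0 + 3(412.4) = 1237
  H₂O: 0 + 3(412.4) = 1237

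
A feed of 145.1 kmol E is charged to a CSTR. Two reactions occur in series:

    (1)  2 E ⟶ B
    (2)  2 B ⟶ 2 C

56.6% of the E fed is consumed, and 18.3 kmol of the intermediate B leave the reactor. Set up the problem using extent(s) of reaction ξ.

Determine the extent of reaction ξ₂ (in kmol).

Conversion of E: E consumed = 2ξ₁ = 0.566 × 145.1 → ξ₁ = 41.06 kmol.
B balance: n_B = 0 + 1ξ₁ − 2ξ₂ = 18.3 → ξ₂ = (1·41.06 − 18.3)/2 = 11.38 kmol.
Outlet amounts (n = n₀ + Σ ν·ξ):
  E: 145.1 − 2(41.06) = 62.97
  B: 0 + 1(41.06) − 2(11.38) = 18.3
  C: 0 + 2(11.38) = 22.76

ξ₂ = 11.4 kmol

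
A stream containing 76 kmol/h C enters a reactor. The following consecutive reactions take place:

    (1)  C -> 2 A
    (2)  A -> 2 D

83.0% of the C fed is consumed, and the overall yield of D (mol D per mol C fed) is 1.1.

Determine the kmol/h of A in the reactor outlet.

Conversion of C: C consumed = 1ξ₁ = 0.83 × 76 → ξ₁ = 63.08 kmol/h.
Yield of D: 2ξ₂ / 76 = 1.1 → ξ₂ = 41.8 kmol/h.
Outlet amounts (n = n₀ + Σ ν·ξ):
  C: 76 − 1(63.08) = 12.92
  A: 0 + 2(63.08) − 1(41.8) = 84.36
  D: 0 + 2(41.8) = 83.6

84.4 kmol/h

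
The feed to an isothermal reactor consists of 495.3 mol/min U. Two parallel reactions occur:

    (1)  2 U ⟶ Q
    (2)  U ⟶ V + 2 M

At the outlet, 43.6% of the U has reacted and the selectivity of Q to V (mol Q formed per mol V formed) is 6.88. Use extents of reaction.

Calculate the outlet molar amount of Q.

101 mol/min

Conversion of U: U consumed = 0.436 × 495.3 = 216 mol/min = 2ξ₁ + 1ξ₂.
Selectivity: 1ξ₁ / (1ξ₂) = 6.88 → ξ₁ = 6.88 ξ₂.
Substitute: (2·6.88 + 1) ξ₂ = 216 → ξ₂ = 14.63 mol/min, ξ₁ = 100.7 mol/min.
Outlet amounts (n = n₀ + Σ ν·ξ):
  U: 495.3 − 2(100.7) − 1(14.63) = 279.3
  Q: 0 + 1(100.7) = 100.7
  V: 0 + 1(14.63) = 14.63
  M: 0 + 2(14.63) = 29.26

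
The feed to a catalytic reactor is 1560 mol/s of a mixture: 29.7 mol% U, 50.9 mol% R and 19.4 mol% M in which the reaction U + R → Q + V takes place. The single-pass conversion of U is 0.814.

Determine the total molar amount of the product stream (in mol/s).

U reacted = 0.814 × 463.3 = 377.1 mol/s; ν_U = −1, so ξ = 377.1/1 = 377.1 mol/s.
Outlet amounts (n = n₀ + ν ξ):
  U: 463.3 − 1(377.1) = 86.18
  R: 794 − 1(377.1) = 416.9
  Q: 0 + 1(377.1) = 377.1
  V: 0 + 1(377.1) = 377.1
  M: 302.6 (inert)
Total out = 86.18 + 416.9 + 377.1 + 377.1 + 302.6 = 1560 mol/s.

1560 mol/s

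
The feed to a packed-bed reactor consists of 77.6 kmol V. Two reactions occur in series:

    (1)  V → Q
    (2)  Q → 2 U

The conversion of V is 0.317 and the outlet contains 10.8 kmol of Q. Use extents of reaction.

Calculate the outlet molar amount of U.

Conversion of V: V consumed = 1ξ₁ = 0.317 × 77.6 → ξ₁ = 24.6 kmol.
Q balance: n_Q = 0 + 1ξ₁ − 1ξ₂ = 10.8 → ξ₂ = (1·24.6 − 10.8)/1 = 13.8 kmol.
Outlet amounts (n = n₀ + Σ ν·ξ):
  V: 77.6 − 1(24.6) = 53
  Q: 0 + 1(24.6) − 1(13.8) = 10.8
  U: 0 + 2(13.8) = 27.6

27.6 kmol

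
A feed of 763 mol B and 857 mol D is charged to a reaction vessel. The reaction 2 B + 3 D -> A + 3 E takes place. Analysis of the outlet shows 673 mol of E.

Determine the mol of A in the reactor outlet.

224 mol

For E: n = n₀ + 3ξ → 673 = 0 + 3ξ, giving ξ = 224.3 mol.
Outlet amounts (n = n₀ + ν ξ):
  B: 763 − 2(224.3) = 314.3
  D: 857 − 3(224.3) = 184
  A: 0 + 1(224.3) = 224.3
  E: 0 + 3(224.3) = 673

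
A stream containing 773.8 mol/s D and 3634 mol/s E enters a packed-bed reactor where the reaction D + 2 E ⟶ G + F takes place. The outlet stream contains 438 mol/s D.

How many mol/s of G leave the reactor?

336 mol/s

For D: n = n₀ − 1ξ → 438 = 773.8 − 1ξ, giving ξ = 335.8 mol/s.
Outlet amounts (n = n₀ + ν ξ):
  D: 773.8 − 1(335.8) = 438
  E: 3634 − 2(335.8) = 2962
  G: 0 + 1(335.8) = 335.8
  F: 0 + 1(335.8) = 335.8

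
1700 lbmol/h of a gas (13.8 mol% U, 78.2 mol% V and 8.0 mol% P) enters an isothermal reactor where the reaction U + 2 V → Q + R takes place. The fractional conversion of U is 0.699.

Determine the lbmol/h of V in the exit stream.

U reacted = 0.699 × 234.6 = 164 lbmol/h; ν_U = −1, so ξ = 164/1 = 164 lbmol/h.
Outlet amounts (n = n₀ + ν ξ):
  U: 234.6 − 1(164) = 70.61
  V: 1329 − 2(164) = 1001
  Q: 0 + 1(164) = 164
  R: 0 + 1(164) = 164
  P: 136 (inert)

1000 lbmol/h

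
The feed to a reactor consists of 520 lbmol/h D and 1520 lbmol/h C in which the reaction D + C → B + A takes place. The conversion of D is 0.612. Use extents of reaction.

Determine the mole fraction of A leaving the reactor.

0.156

D reacted = 0.612 × 520 = 318.2 lbmol/h; ν_D = −1, so ξ = 318.2/1 = 318.2 lbmol/h.
Outlet amounts (n = n₀ + ν ξ):
  D: 520 − 1(318.2) = 201.8
  C: 1520 − 1(318.2) = 1202
  B: 0 + 1(318.2) = 318.2
  A: 0 + 1(318.2) = 318.2
Total out = 2040 lbmol/h; y_A = 318.2 / 2040 = 0.156.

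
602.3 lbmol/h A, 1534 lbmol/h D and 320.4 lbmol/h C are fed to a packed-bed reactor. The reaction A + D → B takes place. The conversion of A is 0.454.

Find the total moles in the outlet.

2180 lbmol/h

A reacted = 0.454 × 602.3 = 273.4 lbmol/h; ν_A = −1, so ξ = 273.4/1 = 273.4 lbmol/h.
Outlet amounts (n = n₀ + ν ξ):
  A: 602.3 − 1(273.4) = 328.9
  D: 1534 − 1(273.4) = 1261
  B: 0 + 1(273.4) = 273.4
  C: 320.4 (inert)
Total out = 328.9 + 1261 + 273.4 + 320.4 = 2183 lbmol/h.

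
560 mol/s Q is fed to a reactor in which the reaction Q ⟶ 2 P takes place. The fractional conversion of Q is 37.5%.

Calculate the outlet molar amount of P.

Q reacted = 0.375 × 560 = 210 mol/s; ν_Q = −1, so ξ = 210/1 = 210 mol/s.
Outlet amounts (n = n₀ + ν ξ):
  Q: 560 − 1(210) = 350
  P: 0 + 2(210) = 420

420 mol/s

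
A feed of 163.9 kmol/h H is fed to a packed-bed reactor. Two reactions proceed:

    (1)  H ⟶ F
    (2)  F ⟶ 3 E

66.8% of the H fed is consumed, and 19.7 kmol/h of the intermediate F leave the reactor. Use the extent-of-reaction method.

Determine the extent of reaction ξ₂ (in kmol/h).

ξ₂ = 89.8 kmol/h

Conversion of H: H consumed = 1ξ₁ = 0.668 × 163.9 → ξ₁ = 109.5 kmol/h.
F balance: n_F = 0 + 1ξ₁ − 1ξ₂ = 19.7 → ξ₂ = (1·109.5 − 19.7)/1 = 89.79 kmol/h.
Outlet amounts (n = n₀ + Σ ν·ξ):
  H: 163.9 − 1(109.5) = 54.41
  F: 0 + 1(109.5) − 1(89.79) = 19.7
  E: 0 + 3(89.79) = 269.4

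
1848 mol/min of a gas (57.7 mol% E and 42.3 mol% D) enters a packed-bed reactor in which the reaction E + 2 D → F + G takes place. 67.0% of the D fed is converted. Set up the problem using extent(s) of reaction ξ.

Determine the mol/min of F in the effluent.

D reacted = 0.67 × 781.7 = 523.7 mol/min; ν_D = −2, so ξ = 523.7/2 = 261.9 mol/min.
Outlet amounts (n = n₀ + ν ξ):
  E: 1066 − 1(261.9) = 804.4
  D: 781.7 − 2(261.9) = 258
  F: 0 + 1(261.9) = 261.9
  G: 0 + 1(261.9) = 261.9

262 mol/min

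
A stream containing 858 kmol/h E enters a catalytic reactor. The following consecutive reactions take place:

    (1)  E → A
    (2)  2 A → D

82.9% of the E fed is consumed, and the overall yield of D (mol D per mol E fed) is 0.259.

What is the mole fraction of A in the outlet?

0.42

Conversion of E: E consumed = 1ξ₁ = 0.829 × 858 → ξ₁ = 711.3 kmol/h.
Yield of D: 1ξ₂ / 858 = 0.259 → ξ₂ = 222.2 kmol/h.
Outlet amounts (n = n₀ + Σ ν·ξ):
  E: 858 − 1(711.3) = 146.7
  A: 0 + 1(711.3) − 2(222.2) = 266.8
  D: 0 + 1(222.2) = 222.2
Total out = 635.8 kmol/h; y_A = 266.8 / 635.8 = 0.4197.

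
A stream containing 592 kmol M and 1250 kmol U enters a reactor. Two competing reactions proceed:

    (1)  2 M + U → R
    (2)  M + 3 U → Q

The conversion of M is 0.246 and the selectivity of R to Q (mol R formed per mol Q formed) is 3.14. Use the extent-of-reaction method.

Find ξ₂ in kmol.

Conversion of M: M consumed = 0.246 × 592 = 145.6 kmol = 2ξ₁ + 1ξ₂.
Selectivity: 1ξ₁ / (1ξ₂) = 3.14 → ξ₁ = 3.14 ξ₂.
Substitute: (2·3.14 + 1) ξ₂ = 145.6 → ξ₂ = 20 kmol, ξ₁ = 62.81 kmol.
Outlet amounts (n = n₀ + Σ ν·ξ):
  M: 592 − 2(62.81) − 1(20) = 446.4
  U: 1250 − 1(62.81) − 3(20) = 1127
  R: 0 + 1(62.81) = 62.81
  Q: 0 + 1(20) = 20

ξ₂ = 20 kmol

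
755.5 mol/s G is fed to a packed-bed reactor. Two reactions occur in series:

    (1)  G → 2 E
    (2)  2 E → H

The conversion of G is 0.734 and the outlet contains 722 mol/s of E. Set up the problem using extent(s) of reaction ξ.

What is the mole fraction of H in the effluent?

0.173

Conversion of G: G consumed = 1ξ₁ = 0.734 × 755.5 → ξ₁ = 554.5 mol/s.
E balance: n_E = 0 + 2ξ₁ − 2ξ₂ = 722 → ξ₂ = (2·554.5 − 722)/2 = 193.5 mol/s.
Outlet amounts (n = n₀ + Σ ν·ξ):
  G: 755.5 − 1(554.5) = 201
  E: 0 + 2(554.5) − 2(193.5) = 722
  H: 0 + 1(193.5) = 193.5
Total out = 1116 mol/s; y_H = 193.5 / 1116 = 0.1733.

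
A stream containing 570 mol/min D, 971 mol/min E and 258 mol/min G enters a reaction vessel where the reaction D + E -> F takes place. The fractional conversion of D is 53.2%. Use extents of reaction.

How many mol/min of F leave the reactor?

D reacted = 0.532 × 570 = 303.2 mol/min; ν_D = −1, so ξ = 303.2/1 = 303.2 mol/min.
Outlet amounts (n = n₀ + ν ξ):
  D: 570 − 1(303.2) = 266.8
  E: 971 − 1(303.2) = 667.8
  F: 0 + 1(303.2) = 303.2
  G: 258 (inert)

303 mol/min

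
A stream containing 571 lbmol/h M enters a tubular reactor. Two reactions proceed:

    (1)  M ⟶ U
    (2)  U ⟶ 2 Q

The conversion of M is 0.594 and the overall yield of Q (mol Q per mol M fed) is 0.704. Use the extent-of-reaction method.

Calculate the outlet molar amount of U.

138 lbmol/h

Conversion of M: M consumed = 1ξ₁ = 0.594 × 571 → ξ₁ = 339.2 lbmol/h.
Yield of Q: 2ξ₂ / 571 = 0.704 → ξ₂ = 201 lbmol/h.
Outlet amounts (n = n₀ + Σ ν·ξ):
  M: 571 − 1(339.2) = 231.8
  U: 0 + 1(339.2) − 1(201) = 138.2
  Q: 0 + 2(201) = 402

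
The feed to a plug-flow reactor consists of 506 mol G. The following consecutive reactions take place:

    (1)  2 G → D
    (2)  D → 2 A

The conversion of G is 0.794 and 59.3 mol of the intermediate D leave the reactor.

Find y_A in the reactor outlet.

Conversion of G: G consumed = 2ξ₁ = 0.794 × 506 → ξ₁ = 200.9 mol.
D balance: n_D = 0 + 1ξ₁ − 1ξ₂ = 59.3 → ξ₂ = (1·200.9 − 59.3)/1 = 141.6 mol.
Outlet amounts (n = n₀ + Σ ν·ξ):
  G: 506 − 2(200.9) = 104.2
  D: 0 + 1(200.9) − 1(141.6) = 59.3
  A: 0 + 2(141.6) = 283.2
Total out = 446.7 mol; y_A = 283.2 / 446.7 = 0.6339.

0.634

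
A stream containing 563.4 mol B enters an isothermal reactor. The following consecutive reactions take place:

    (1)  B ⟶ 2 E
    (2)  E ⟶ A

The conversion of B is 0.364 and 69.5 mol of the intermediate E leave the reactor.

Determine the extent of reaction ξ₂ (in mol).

ξ₂ = 341 mol

Conversion of B: B consumed = 1ξ₁ = 0.364 × 563.4 → ξ₁ = 205.1 mol.
E balance: n_E = 0 + 2ξ₁ − 1ξ₂ = 69.5 → ξ₂ = (2·205.1 − 69.5)/1 = 340.7 mol.
Outlet amounts (n = n₀ + Σ ν·ξ):
  B: 563.4 − 1(205.1) = 358.3
  E: 0 + 2(205.1) − 1(340.7) = 69.5
  A: 0 + 1(340.7) = 340.7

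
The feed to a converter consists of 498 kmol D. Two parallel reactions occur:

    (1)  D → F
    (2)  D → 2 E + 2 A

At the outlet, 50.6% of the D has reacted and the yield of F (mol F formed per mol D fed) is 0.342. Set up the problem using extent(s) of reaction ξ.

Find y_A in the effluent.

Yield of F: 1ξ₁ / 498 = 0.342 → ξ₁ = 170.3 kmol.
Conversion of D: 1ξ₁ + 1ξ₂ = 0.506 × 498 = 252 → ξ₂ = 81.67 kmol.
Outlet amounts (n = n₀ + Σ ν·ξ):
  D: 498 − 1(170.3) − 1(81.67) = 246
  F: 0 + 1(170.3) = 170.3
  E: 0 + 2(81.67) = 163.3
  A: 0 + 2(81.67) = 163.3
Total out = 743 kmol; y_A = 163.3 / 743 = 0.2198.

0.22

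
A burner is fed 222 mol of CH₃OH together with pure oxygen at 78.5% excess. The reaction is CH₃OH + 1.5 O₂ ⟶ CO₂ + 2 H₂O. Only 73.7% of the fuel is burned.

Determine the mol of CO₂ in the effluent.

Stoichiometric O₂ = 1.5 × 222 = 333 mol; O₂ fed = 333 × 1.785 = 594.4 mol.
Fuel reacted = 0.737 × 222 → ξ = 163.6 mol.
Outlet (n = n₀ + ν ξ):
  CH₃OH: 222 − 1(163.6) = 58.39
  O₂: 594.4 − 1.5(163.6) = 349
  CO₂: 0 + 1(163.6) = 163.6
  H₂O: 0 + 2(163.6) = 327.2

164 mol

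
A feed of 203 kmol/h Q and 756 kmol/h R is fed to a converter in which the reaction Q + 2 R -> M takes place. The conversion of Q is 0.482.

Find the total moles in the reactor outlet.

763 kmol/h

Q reacted = 0.482 × 203 = 97.85 kmol/h; ν_Q = −1, so ξ = 97.85/1 = 97.85 kmol/h.
Outlet amounts (n = n₀ + ν ξ):
  Q: 203 − 1(97.85) = 105.2
  R: 756 − 2(97.85) = 560.3
  M: 0 + 1(97.85) = 97.85
Total out = 105.2 + 560.3 + 97.85 = 763.3 kmol/h.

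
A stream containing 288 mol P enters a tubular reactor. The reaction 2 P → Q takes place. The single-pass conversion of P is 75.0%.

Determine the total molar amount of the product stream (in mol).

180 mol

P reacted = 0.75 × 288 = 216 mol; ν_P = −2, so ξ = 216/2 = 108 mol.
Outlet amounts (n = n₀ + ν ξ):
  P: 288 − 2(108) = 72
  Q: 0 + 1(108) = 108
Total out = 72 + 108 = 180 mol.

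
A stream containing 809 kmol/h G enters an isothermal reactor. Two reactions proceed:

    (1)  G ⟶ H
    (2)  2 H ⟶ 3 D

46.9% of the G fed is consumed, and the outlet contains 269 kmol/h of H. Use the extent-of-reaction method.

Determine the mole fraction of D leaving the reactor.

0.192

Conversion of G: G consumed = 1ξ₁ = 0.469 × 809 → ξ₁ = 379.4 kmol/h.
H balance: n_H = 0 + 1ξ₁ − 2ξ₂ = 269 → ξ₂ = (1·379.4 − 269)/2 = 55.21 kmol/h.
Outlet amounts (n = n₀ + Σ ν·ξ):
  G: 809 − 1(379.4) = 429.6
  H: 0 + 1(379.4) − 2(55.21) = 269
  D: 0 + 3(55.21) = 165.6
Total out = 864.2 kmol/h; y_D = 165.6 / 864.2 = 0.1917.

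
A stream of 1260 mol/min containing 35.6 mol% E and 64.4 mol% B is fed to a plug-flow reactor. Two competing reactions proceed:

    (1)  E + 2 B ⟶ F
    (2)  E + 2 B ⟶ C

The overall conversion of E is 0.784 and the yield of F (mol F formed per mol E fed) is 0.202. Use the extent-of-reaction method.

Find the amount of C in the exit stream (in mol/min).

261 mol/min

Yield of F: 1ξ₁ / 448.6 = 0.202 → ξ₁ = 90.61 mol/min.
Conversion of E: 1ξ₁ + 1ξ₂ = 0.784 × 448.6 = 351.7 → ξ₂ = 261.1 mol/min.
Outlet amounts (n = n₀ + Σ ν·ξ):
  E: 448.6 − 1(90.61) − 1(261.1) = 96.89
  B: 811.4 − 2(90.61) − 2(261.1) = 108.1
  F: 0 + 1(90.61) = 90.61
  C: 0 + 1(261.1) = 261.1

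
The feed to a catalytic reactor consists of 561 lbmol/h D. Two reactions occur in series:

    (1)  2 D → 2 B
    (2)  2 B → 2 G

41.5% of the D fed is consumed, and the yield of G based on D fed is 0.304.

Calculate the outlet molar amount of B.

Conversion of D: D consumed = 2ξ₁ = 0.415 × 561 → ξ₁ = 116.4 lbmol/h.
Yield of G: 2ξ₂ / 561 = 0.304 → ξ₂ = 85.27 lbmol/h.
Outlet amounts (n = n₀ + Σ ν·ξ):
  D: 561 − 2(116.4) = 328.2
  B: 0 + 2(116.4) − 2(85.27) = 62.27
  G: 0 + 2(85.27) = 170.5

62.3 lbmol/h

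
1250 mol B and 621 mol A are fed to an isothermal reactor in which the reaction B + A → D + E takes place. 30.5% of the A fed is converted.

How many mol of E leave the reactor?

A reacted = 0.305 × 621 = 189.4 mol; ν_A = −1, so ξ = 189.4/1 = 189.4 mol.
Outlet amounts (n = n₀ + ν ξ):
  B: 1250 − 1(189.4) = 1061
  A: 621 − 1(189.4) = 431.6
  D: 0 + 1(189.4) = 189.4
  E: 0 + 1(189.4) = 189.4

189 mol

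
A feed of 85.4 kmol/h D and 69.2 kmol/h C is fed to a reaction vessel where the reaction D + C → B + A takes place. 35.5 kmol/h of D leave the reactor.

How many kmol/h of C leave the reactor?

19.3 kmol/h

For D: n = n₀ − 1ξ → 35.5 = 85.4 − 1ξ, giving ξ = 49.9 kmol/h.
Outlet amounts (n = n₀ + ν ξ):
  D: 85.4 − 1(49.9) = 35.5
  C: 69.2 − 1(49.9) = 19.3
  B: 0 + 1(49.9) = 49.9
  A: 0 + 1(49.9) = 49.9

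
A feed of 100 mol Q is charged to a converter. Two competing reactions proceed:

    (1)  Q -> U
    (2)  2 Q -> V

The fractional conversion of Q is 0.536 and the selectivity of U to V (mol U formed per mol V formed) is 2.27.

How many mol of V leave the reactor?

Conversion of Q: Q consumed = 0.536 × 100 = 53.6 mol = 1ξ₁ + 2ξ₂.
Selectivity: 1ξ₁ / (1ξ₂) = 2.27 → ξ₁ = 2.27 ξ₂.
Substitute: (1·2.27 + 2) ξ₂ = 53.6 → ξ₂ = 12.55 mol, ξ₁ = 28.49 mol.
Outlet amounts (n = n₀ + Σ ν·ξ):
  Q: 100 − 1(28.49) − 2(12.55) = 46.4
  U: 0 + 1(28.49) = 28.49
  V: 0 + 1(12.55) = 12.55

12.6 mol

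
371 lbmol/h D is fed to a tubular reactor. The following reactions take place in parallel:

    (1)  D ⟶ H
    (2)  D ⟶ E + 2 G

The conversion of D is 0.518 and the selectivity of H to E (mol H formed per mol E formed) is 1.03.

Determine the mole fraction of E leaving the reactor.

Conversion of D: D consumed = 0.518 × 371 = 192.2 lbmol/h = 1ξ₁ + 1ξ₂.
Selectivity: 1ξ₁ / (1ξ₂) = 1.03 → ξ₁ = 1.03 ξ₂.
Substitute: (1·1.03 + 1) ξ₂ = 192.2 → ξ₂ = 94.67 lbmol/h, ξ₁ = 97.51 lbmol/h.
Outlet amounts (n = n₀ + Σ ν·ξ):
  D: 371 − 1(97.51) − 1(94.67) = 178.8
  H: 0 + 1(97.51) = 97.51
  E: 0 + 1(94.67) = 94.67
  G: 0 + 2(94.67) = 189.3
Total out = 560.3 lbmol/h; y_E = 94.67 / 560.3 = 0.1689.

0.169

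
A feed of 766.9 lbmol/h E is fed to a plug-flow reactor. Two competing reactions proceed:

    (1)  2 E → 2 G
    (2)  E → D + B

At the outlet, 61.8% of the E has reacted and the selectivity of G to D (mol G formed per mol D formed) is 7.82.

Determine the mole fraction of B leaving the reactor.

Conversion of E: E consumed = 0.618 × 766.9 = 473.9 lbmol/h = 2ξ₁ + 1ξ₂.
Selectivity: 2ξ₁ / (1ξ₂) = 7.82 → ξ₁ = 3.91 ξ₂.
Substitute: (2·3.91 + 1) ξ₂ = 473.9 → ξ₂ = 53.74 lbmol/h, ξ₁ = 210.1 lbmol/h.
Outlet amounts (n = n₀ + Σ ν·ξ):
  E: 766.9 − 2(210.1) − 1(53.74) = 293
  G: 0 + 2(210.1) = 420.2
  D: 0 + 1(53.74) = 53.74
  B: 0 + 1(53.74) = 53.74
Total out = 820.6 lbmol/h; y_B = 53.74 / 820.6 = 0.06548.

0.0655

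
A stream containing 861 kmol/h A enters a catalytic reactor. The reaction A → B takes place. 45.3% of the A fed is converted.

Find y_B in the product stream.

A reacted = 0.453 × 861 = 390 kmol/h; ν_A = −1, so ξ = 390/1 = 390 kmol/h.
Outlet amounts (n = n₀ + ν ξ):
  A: 861 − 1(390) = 471
  B: 0 + 1(390) = 390
Total out = 861 kmol/h; y_B = 390 / 861 = 0.453.

0.453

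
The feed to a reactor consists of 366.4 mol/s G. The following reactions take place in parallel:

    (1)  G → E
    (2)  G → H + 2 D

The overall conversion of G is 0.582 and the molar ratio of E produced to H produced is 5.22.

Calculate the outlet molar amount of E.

Conversion of G: G consumed = 0.582 × 366.4 = 213.2 mol/s = 1ξ₁ + 1ξ₂.
Selectivity: 1ξ₁ / (1ξ₂) = 5.22 → ξ₁ = 5.22 ξ₂.
Substitute: (1·5.22 + 1) ξ₂ = 213.2 → ξ₂ = 34.28 mol/s, ξ₁ = 179 mol/s.
Outlet amounts (n = n₀ + Σ ν·ξ):
  G: 366.4 − 1(179) − 1(34.28) = 153.2
  E: 0 + 1(179) = 179
  H: 0 + 1(34.28) = 34.28
  D: 0 + 2(34.28) = 68.57

179 mol/s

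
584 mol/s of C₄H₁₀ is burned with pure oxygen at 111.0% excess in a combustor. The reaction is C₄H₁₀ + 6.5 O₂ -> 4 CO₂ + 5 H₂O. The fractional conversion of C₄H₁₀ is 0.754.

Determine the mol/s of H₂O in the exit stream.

2200 mol/s

Stoichiometric O₂ = 6.5 × 584 = 3796 mol/s; O₂ fed = 3796 × 2.110 = 8010 mol/s.
Fuel reacted = 0.754 × 584 → ξ = 440.3 mol/s.
Outlet (n = n₀ + ν ξ):
  C₄H₁₀: 584 − 1(440.3) = 143.7
  O₂: 8010 − 6.5(440.3) = 5147
  CO₂: 0 + 4(440.3) = 1761
  H₂O: 0 + 5(440.3) = 2202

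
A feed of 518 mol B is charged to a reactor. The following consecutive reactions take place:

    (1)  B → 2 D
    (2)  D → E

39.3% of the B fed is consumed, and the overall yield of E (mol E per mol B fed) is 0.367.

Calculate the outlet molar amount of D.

Conversion of B: B consumed = 1ξ₁ = 0.393 × 518 → ξ₁ = 203.6 mol.
Yield of E: 1ξ₂ / 518 = 0.367 → ξ₂ = 190.1 mol.
Outlet amounts (n = n₀ + Σ ν·ξ):
  B: 518 − 1(203.6) = 314.4
  D: 0 + 2(203.6) − 1(190.1) = 217
  E: 0 + 1(190.1) = 190.1

217 mol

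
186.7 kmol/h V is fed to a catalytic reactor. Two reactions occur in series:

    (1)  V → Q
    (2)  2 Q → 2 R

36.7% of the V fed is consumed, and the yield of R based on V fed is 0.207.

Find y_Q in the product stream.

Conversion of V: V consumed = 1ξ₁ = 0.367 × 186.7 → ξ₁ = 68.52 kmol/h.
Yield of R: 2ξ₂ / 186.7 = 0.207 → ξ₂ = 19.32 kmol/h.
Outlet amounts (n = n₀ + Σ ν·ξ):
  V: 186.7 − 1(68.52) = 118.2
  Q: 0 + 1(68.52) − 2(19.32) = 29.87
  R: 0 + 2(19.32) = 38.65
Total out = 186.7 kmol/h; y_Q = 29.87 / 186.7 = 0.16.

0.16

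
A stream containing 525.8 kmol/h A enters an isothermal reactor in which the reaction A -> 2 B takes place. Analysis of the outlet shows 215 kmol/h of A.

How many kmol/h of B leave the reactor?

For A: n = n₀ − 1ξ → 215 = 525.8 − 1ξ, giving ξ = 310.8 kmol/h.
Outlet amounts (n = n₀ + ν ξ):
  A: 525.8 − 1(310.8) = 215
  B: 0 + 2(310.8) = 621.6

622 kmol/h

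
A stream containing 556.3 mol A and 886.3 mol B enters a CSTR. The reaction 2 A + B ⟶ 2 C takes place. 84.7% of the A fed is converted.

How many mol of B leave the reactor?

651 mol

A reacted = 0.847 × 556.3 = 471.2 mol; ν_A = −2, so ξ = 471.2/2 = 235.6 mol.
Outlet amounts (n = n₀ + ν ξ):
  A: 556.3 − 2(235.6) = 85.11
  B: 886.3 − 1(235.6) = 650.7
  C: 0 + 2(235.6) = 471.2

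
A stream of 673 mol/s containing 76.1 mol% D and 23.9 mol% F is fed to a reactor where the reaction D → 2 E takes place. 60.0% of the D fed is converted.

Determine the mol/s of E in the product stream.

615 mol/s

D reacted = 0.6 × 512.2 = 307.3 mol/s; ν_D = −1, so ξ = 307.3/1 = 307.3 mol/s.
Outlet amounts (n = n₀ + ν ξ):
  D: 512.2 − 1(307.3) = 204.9
  E: 0 + 2(307.3) = 614.6
  F: 160.8 (inert)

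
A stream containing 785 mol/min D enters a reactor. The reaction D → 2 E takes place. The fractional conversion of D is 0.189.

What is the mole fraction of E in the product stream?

D reacted = 0.189 × 785 = 148.4 mol/min; ν_D = −1, so ξ = 148.4/1 = 148.4 mol/min.
Outlet amounts (n = n₀ + ν ξ):
  D: 785 − 1(148.4) = 636.6
  E: 0 + 2(148.4) = 296.7
Total out = 933.4 mol/min; y_E = 296.7 / 933.4 = 0.3179.

0.318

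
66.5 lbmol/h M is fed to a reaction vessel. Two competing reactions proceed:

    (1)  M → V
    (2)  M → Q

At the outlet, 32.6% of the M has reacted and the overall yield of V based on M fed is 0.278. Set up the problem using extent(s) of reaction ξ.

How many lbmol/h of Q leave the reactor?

Yield of V: 1ξ₁ / 66.5 = 0.278 → ξ₁ = 18.49 lbmol/h.
Conversion of M: 1ξ₁ + 1ξ₂ = 0.326 × 66.5 = 21.68 → ξ₂ = 3.192 lbmol/h.
Outlet amounts (n = n₀ + Σ ν·ξ):
  M: 66.5 − 1(18.49) − 1(3.192) = 44.82
  V: 0 + 1(18.49) = 18.49
  Q: 0 + 1(3.192) = 3.192

3.19 lbmol/h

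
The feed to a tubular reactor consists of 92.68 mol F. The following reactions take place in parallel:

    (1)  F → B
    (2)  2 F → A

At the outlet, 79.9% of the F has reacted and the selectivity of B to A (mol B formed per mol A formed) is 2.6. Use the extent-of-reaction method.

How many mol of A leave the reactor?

Conversion of F: F consumed = 0.799 × 92.68 = 74.05 mol = 1ξ₁ + 2ξ₂.
Selectivity: 1ξ₁ / (1ξ₂) = 2.6 → ξ₁ = 2.6 ξ₂.
Substitute: (1·2.6 + 2) ξ₂ = 74.05 → ξ₂ = 16.1 mol, ξ₁ = 41.86 mol.
Outlet amounts (n = n₀ + Σ ν·ξ):
  F: 92.68 − 1(41.86) − 2(16.1) = 18.63
  B: 0 + 1(41.86) = 41.86
  A: 0 + 1(16.1) = 16.1

16.1 mol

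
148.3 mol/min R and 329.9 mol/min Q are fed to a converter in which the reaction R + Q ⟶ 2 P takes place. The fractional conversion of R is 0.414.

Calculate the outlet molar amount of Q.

R reacted = 0.414 × 148.3 = 61.4 mol/min; ν_R = −1, so ξ = 61.4/1 = 61.4 mol/min.
Outlet amounts (n = n₀ + ν ξ):
  R: 148.3 − 1(61.4) = 86.9
  Q: 329.9 − 1(61.4) = 268.5
  P: 0 + 2(61.4) = 122.8

269 mol/min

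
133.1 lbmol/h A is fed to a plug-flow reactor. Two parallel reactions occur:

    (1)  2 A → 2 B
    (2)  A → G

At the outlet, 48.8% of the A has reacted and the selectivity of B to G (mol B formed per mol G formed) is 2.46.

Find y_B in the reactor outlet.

0.347

Conversion of A: A consumed = 0.488 × 133.1 = 64.95 lbmol/h = 2ξ₁ + 1ξ₂.
Selectivity: 2ξ₁ / (1ξ₂) = 2.46 → ξ₁ = 1.23 ξ₂.
Substitute: (2·1.23 + 1) ξ₂ = 64.95 → ξ₂ = 18.77 lbmol/h, ξ₁ = 23.09 lbmol/h.
Outlet amounts (n = n₀ + Σ ν·ξ):
  A: 133.1 − 2(23.09) − 1(18.77) = 68.15
  B: 0 + 2(23.09) = 46.18
  G: 0 + 1(18.77) = 18.77
Total out = 133.1 lbmol/h; y_B = 46.18 / 133.1 = 0.347.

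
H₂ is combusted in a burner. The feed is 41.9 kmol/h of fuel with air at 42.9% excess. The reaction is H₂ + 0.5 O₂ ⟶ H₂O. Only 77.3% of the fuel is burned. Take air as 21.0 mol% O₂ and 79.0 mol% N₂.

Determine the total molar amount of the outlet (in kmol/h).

Stoichiometric O₂ = 0.5 × 41.9 = 20.95 kmol/h; O₂ fed = 20.95 × 1.429 = 29.94 kmol/h.
N₂ fed = 29.94 × 79/21 = 112.6 kmol/h.
Fuel reacted = 0.773 × 41.9 → ξ = 32.39 kmol/h.
Outlet (n = n₀ + ν ξ):
  H₂: 41.9 − 1(32.39) = 9.511
  O₂: 29.94 − 0.5(32.39) = 13.74
  N₂: 112.6 (inert)
  H₂O: 0 + 1(32.39) = 32.39
Total out = 9.511 + 13.74 + 112.6 + 32.39 = 168.3 kmol/h.

168 kmol/h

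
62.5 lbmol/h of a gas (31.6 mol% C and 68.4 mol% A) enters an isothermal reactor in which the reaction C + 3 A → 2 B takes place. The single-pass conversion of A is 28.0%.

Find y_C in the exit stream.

A reacted = 0.28 × 42.75 = 11.97 lbmol/h; ν_A = −3, so ξ = 11.97/3 = 3.99 lbmol/h.
Outlet amounts (n = n₀ + ν ξ):
  C: 19.75 − 1(3.99) = 15.76
  A: 42.75 − 3(3.99) = 30.78
  B: 0 + 2(3.99) = 7.98
Total out = 54.52 lbmol/h; y_C = 15.76 / 54.52 = 0.2891.

0.289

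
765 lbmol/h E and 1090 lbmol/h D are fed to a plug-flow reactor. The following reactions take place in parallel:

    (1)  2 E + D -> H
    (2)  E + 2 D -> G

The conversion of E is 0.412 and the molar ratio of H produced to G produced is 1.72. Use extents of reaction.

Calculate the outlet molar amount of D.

Conversion of E: E consumed = 0.412 × 765 = 315.2 lbmol/h = 2ξ₁ + 1ξ₂.
Selectivity: 1ξ₁ / (1ξ₂) = 1.72 → ξ₁ = 1.72 ξ₂.
Substitute: (2·1.72 + 1) ξ₂ = 315.2 → ξ₂ = 70.99 lbmol/h, ξ₁ = 122.1 lbmol/h.
Outlet amounts (n = n₀ + Σ ν·ξ):
  E: 765 − 2(122.1) − 1(70.99) = 449.8
  D: 1090 − 1(122.1) − 2(70.99) = 825.9
  H: 0 + 1(122.1) = 122.1
  G: 0 + 1(70.99) = 70.99

826 lbmol/h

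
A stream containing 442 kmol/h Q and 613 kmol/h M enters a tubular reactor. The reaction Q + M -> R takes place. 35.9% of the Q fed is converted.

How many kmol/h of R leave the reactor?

Q reacted = 0.359 × 442 = 158.7 kmol/h; ν_Q = −1, so ξ = 158.7/1 = 158.7 kmol/h.
Outlet amounts (n = n₀ + ν ξ):
  Q: 442 − 1(158.7) = 283.3
  M: 613 − 1(158.7) = 454.3
  R: 0 + 1(158.7) = 158.7

159 kmol/h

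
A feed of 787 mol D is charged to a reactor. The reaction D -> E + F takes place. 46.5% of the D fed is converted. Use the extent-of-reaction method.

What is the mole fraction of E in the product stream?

D reacted = 0.465 × 787 = 366 mol; ν_D = −1, so ξ = 366/1 = 366 mol.
Outlet amounts (n = n₀ + ν ξ):
  D: 787 − 1(366) = 421
  E: 0 + 1(366) = 366
  F: 0 + 1(366) = 366
Total out = 1153 mol; y_E = 366 / 1153 = 0.3174.

0.317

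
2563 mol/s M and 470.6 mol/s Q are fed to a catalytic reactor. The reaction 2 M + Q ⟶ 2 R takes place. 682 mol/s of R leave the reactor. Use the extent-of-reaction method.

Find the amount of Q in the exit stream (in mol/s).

For R: n = n₀ + 2ξ → 682 = 0 + 2ξ, giving ξ = 341 mol/s.
Outlet amounts (n = n₀ + ν ξ):
  M: 2563 − 2(341) = 1881
  Q: 470.6 − 1(341) = 129.6
  R: 0 + 2(341) = 682

130 mol/s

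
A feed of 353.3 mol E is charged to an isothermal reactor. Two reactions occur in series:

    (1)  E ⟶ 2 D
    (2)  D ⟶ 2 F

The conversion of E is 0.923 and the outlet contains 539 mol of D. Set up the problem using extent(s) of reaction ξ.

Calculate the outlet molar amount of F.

226 mol

Conversion of E: E consumed = 1ξ₁ = 0.923 × 353.3 → ξ₁ = 326.1 mol.
D balance: n_D = 0 + 2ξ₁ − 1ξ₂ = 539 → ξ₂ = (2·326.1 − 539)/1 = 113.2 mol.
Outlet amounts (n = n₀ + Σ ν·ξ):
  E: 353.3 − 1(326.1) = 27.2
  D: 0 + 2(326.1) − 1(113.2) = 539
  F: 0 + 2(113.2) = 226.4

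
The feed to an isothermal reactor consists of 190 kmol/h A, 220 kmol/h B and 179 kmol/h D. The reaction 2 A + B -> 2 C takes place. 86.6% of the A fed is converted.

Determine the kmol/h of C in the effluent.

165 kmol/h

A reacted = 0.866 × 190 = 164.5 kmol/h; ν_A = −2, so ξ = 164.5/2 = 82.27 kmol/h.
Outlet amounts (n = n₀ + ν ξ):
  A: 190 − 2(82.27) = 25.46
  B: 220 − 1(82.27) = 137.7
  C: 0 + 2(82.27) = 164.5
  D: 179 (inert)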